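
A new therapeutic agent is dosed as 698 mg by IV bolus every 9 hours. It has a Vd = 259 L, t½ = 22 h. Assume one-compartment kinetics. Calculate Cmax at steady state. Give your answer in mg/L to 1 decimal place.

Over one 9-h interval, 9/22 ≈ 0.40909 half-lives elapse, leaving f ≈ 0.7531 of each dose.
At steady state, accumulation factor R = 1/(1 − e^(−kτ)) ≈ 4.0502.
Each bolus raises the concentration by D/Vd = 698/259 ≈ 2.695 mg/L.
Steady-state peak Cmax,ss = C₀·R ≈ 2.695 × 4.0502 ≈ 10.915 mg/L.

10.9 mg/L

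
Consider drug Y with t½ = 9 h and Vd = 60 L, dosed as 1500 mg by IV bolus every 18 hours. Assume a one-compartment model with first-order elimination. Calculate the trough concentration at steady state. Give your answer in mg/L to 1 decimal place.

8.3 mg/L

The dosing interval is 2 half-lives, so f = 2^(−2) = 0.25.
At steady state, R = 1/(1 − 0.25) = 4/3.
Single-dose peak C₀ = D/Vd = 1500/60 = 25 mg/L.
Steady-state peak Cmax,ss = C₀·R = 25 × 4/3 ≈ 33.333 mg/L.
Steady-state trough Cmin,ss = Cmax,ss·f ≈ 33.333 × 0.25 ≈ 8.333 mg/L.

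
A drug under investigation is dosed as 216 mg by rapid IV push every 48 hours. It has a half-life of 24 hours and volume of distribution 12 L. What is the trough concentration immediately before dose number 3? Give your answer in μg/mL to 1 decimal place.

5.6 μg/mL

f = (1/2)^(τ/t½) = (1/2)^(48/24) ≈ 0.2500.
C₀ = D/Vd = 216/12 ≈ 18.000 μg/mL.
Before the 3rd dose, 2 doses have been given. Superposition: Cmin = C₀·(f + f²).
≈ 18.000 × (0.2500 + 0.0625) ≈ 18.000 × 0.3125 ≈ 5.625 μg/mL.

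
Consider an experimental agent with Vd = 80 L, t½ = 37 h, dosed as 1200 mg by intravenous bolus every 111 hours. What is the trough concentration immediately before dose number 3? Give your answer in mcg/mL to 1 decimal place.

f = (1/2)^(τ/t½) = (1/2)^(111/37) ≈ 0.1250.
C₀ = D/Vd = 1200/80 ≈ 15.000 mcg/mL.
Before the 3rd dose, 2 doses have been given. Superposition: Cmin = C₀·(f + f²).
≈ 15.000 × (0.1250 + 0.0156) ≈ 15.000 × 0.1406 ≈ 2.109 mcg/mL.

2.1 mcg/mL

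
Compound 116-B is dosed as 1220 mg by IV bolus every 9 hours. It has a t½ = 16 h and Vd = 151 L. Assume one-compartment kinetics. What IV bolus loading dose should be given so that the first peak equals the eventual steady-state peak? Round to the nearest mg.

3779 mg

f = (1/2)^(9/16) ≈ 0.677128; accumulation ratio R = 1/(1−f) ≈ 3.09720.
Loading dose to hit Cmax,ss on first dose: D_load = D_maint·R ≈ 1220 × 3.09720 ≈ 3778.58 mg.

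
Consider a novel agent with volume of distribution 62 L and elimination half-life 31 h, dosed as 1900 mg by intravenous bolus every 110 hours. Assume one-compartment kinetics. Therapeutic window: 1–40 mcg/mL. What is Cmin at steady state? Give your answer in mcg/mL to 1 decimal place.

k = ln2/t½ = ln2/31 ≈ 0.022360 h⁻¹; fraction remaining f = e^(−kτ) = e^(−0.022360×110) ≈ 0.0855.
Single-dose peak C₀ = D/Vd = 1900/62 ≈ 30.645 mcg/mL.
Steady-state trough Cmin,ss = C₀·f/(1−f) ≈ 30.645 × 0.0855/0.9145 ≈ 2.865 mcg/mL.
Trough 2.9 mcg/mL vs MEC 1 mcg/mL: adequate.

2.9 mcg/mL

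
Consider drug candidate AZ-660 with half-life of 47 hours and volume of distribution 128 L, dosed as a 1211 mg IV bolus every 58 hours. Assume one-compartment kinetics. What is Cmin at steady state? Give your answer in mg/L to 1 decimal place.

k = ln2/t½ = ln2/47 ≈ 0.014748 h⁻¹; fraction remaining f = e^(−kτ) = e^(−0.014748×58) ≈ 0.4251.
Accumulation ratio R = 1/(1 − f) ≈ 1/0.5749 ≈ 1.7394.
Single-dose peak C₀ = D/Vd = 1211/128 ≈ 9.461 mg/L.
Cmax,ss = C₀/(1 − f) ≈ 9.461/0.5749 ≈ 16.457 mg/L.
Steady-state trough Cmin,ss = Cmax,ss·f ≈ 16.457 × 0.4251 ≈ 6.996 mg/L.

7.0 mg/L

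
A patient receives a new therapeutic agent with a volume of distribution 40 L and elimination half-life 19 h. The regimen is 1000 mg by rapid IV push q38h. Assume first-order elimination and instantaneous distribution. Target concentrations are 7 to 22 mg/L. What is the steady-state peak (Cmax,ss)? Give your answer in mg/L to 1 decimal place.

The dosing interval is 2 half-lives, so f = 2^(−2) = 0.25.
Accumulation ratio R = 1/(1 − f) = 1/0.75 = 4/3.
Single-dose peak C₀ = D/Vd = 1000/40 = 25 mg/L.
Steady-state peak Cmax,ss = C₀·R = 25 × 4/3 ≈ 33.333 mg/L.
Peak 33.3 mg/L vs MTC 22 mg/L: exceeds toxic threshold.

33.3 mg/L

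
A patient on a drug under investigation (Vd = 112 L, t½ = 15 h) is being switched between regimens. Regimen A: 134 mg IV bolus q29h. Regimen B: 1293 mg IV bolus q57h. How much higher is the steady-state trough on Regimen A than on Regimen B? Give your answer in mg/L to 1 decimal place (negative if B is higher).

Regimen A: f = (1/2)^(29/15) ≈ 0.2618; Cmin,ss = (134/112)·f/(1−f) ≈ 0.424 mg/L.
Regimen B: f = (1/2)^(57/15) ≈ 0.0718; Cmin,ss = (1293/112)·f/(1−f) ≈ 0.893 mg/L.
Difference ≈ 0.424 − 0.893 ≈ -0.469 mg/L.

-0.5 mg/L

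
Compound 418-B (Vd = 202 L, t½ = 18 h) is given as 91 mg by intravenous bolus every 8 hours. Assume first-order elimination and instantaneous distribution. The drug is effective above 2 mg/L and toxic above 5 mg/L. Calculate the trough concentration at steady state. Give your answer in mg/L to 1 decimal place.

1.2 mg/L

k = ln2/t½ = ln2/18 ≈ 0.038508 h⁻¹; fraction remaining f = e^(−kτ) = e^(−0.038508×8) ≈ 0.7349.
At steady state, accumulation factor R = 1/(1 − e^(−kτ)) ≈ 3.7722.
Each bolus raises the concentration by D/Vd = 91/202 ≈ 0.450 mg/L.
Steady-state peak Cmax,ss = C₀·R ≈ 0.450 × 3.7722 ≈ 1.697 mg/L.
One interval later, Cmin,ss = Cmax,ss·e^(−kτ) ≈ 1.697 × 0.7349 ≈ 1.247 mg/L.
Trough 1.2 mg/L vs MEC 2 mg/L: subtherapeutic.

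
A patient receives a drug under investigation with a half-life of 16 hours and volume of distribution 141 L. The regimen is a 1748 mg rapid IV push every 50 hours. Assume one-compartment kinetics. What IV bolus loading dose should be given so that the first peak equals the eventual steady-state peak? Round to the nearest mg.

1974 mg

f = (1/2)^(50/16) ≈ 0.114626; accumulation ratio R = 1/(1−f) ≈ 1.12947.
Loading dose to hit Cmax,ss on first dose: D_load = D_maint·R ≈ 1748 × 1.12947 ≈ 1974.31 mg.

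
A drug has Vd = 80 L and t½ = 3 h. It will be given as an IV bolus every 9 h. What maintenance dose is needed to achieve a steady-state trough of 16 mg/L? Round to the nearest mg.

τ/t½ = 9/3 ≈ 3, so f = (1/2)^(9/3) ≈ 0.125000.
Cmin,ss = (D/Vd)·f/(1−f), so D = Cmin,ss·Vd·(1−f)/f.
D = 16 × 80 × (1−f)/f ≈ 16 × 80 × 7.00000 ≈ 8960.00 mg.

8960 mg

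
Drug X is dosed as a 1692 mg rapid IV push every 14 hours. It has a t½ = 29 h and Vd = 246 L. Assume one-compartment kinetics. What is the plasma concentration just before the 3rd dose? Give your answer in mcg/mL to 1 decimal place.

f = (1/2)^(τ/t½) = (1/2)^(14/29) ≈ 0.7156.
C₀ = D/Vd = 1692/246 ≈ 6.878 mcg/mL.
Before the 3rd dose, 2 doses have been given. Superposition: Cmin = C₀·(f + f²).
≈ 6.878 × (0.7156 + 0.5121) ≈ 6.878 × 1.2277 ≈ 8.444 mcg/mL.

8.4 mcg/mL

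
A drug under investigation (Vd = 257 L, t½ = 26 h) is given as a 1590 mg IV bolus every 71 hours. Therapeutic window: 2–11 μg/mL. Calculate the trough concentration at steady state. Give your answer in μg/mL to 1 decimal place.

k = ln2/t½ = ln2/26 ≈ 0.026660 h⁻¹; fraction remaining f = e^(−kτ) = e^(−0.026660×71) ≈ 0.1506.
At steady state, accumulation factor R = 1/(1 − e^(−kτ)) ≈ 1.1773.
Single-dose peak C₀ = D/Vd = 1590/257 ≈ 6.187 μg/mL.
Cmax,ss = C₀/(1 − f) ≈ 6.187/0.8494 ≈ 7.284 μg/mL.
One interval later, Cmin,ss = Cmax,ss·e^(−kτ) ≈ 7.284 × 0.1506 ≈ 1.097 μg/mL.
Trough 1.1 μg/mL vs MEC 2 μg/mL: subtherapeutic.

1.1 μg/mL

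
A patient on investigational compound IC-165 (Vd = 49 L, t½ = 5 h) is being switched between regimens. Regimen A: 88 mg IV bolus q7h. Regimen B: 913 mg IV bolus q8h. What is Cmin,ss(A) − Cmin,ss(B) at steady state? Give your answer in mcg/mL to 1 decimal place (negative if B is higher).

-8.1 mcg/mL

Regimen A: f = (1/2)^(7/5) ≈ 0.3789; Cmin,ss = (88/49)·f/(1−f) ≈ 1.096 mcg/mL.
Regimen B: f = (1/2)^(8/5) ≈ 0.3299; Cmin,ss = (913/49)·f/(1−f) ≈ 9.173 mcg/mL.
Difference ≈ 1.096 − 9.173 ≈ -8.077 mcg/mL.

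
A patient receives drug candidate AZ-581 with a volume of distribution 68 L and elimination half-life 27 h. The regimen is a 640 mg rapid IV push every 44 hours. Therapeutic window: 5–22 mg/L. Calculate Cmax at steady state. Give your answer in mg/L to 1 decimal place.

13.9 mg/L

τ/t½ = 44/27 ≈ 1.6296, so fraction remaining f = (1/2)^(44/27) ≈ 0.3232.
Accumulation ratio R = 1/(1 − f) ≈ 1/0.6768 ≈ 1.4775.
Each bolus raises the concentration by D/Vd = 640/68 ≈ 9.412 mg/L.
Steady-state peak Cmax,ss = C₀·R ≈ 9.412 × 1.4775 ≈ 13.906 mg/L.
Peak 13.9 mg/L vs MTC 22 mg/L: below toxic threshold.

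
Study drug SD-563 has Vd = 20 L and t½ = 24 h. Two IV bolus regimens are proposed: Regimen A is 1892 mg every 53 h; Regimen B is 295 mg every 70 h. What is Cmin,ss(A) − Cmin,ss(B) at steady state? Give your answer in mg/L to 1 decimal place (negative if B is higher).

23.9 mg/L

Regimen A: f = (1/2)^(53/24) ≈ 0.2164; Cmin,ss = (1892/20)·f/(1−f) ≈ 26.125 mg/L.
Regimen B: f = (1/2)^(70/24) ≈ 0.1324; Cmin,ss = (295/20)·f/(1−f) ≈ 2.251 mg/L.
Difference ≈ 26.125 − 2.251 ≈ 23.874 mg/L.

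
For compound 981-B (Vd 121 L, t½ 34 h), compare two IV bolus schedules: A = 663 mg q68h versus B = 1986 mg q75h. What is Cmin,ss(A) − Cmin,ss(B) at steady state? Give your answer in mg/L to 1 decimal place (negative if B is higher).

Regimen A: f = (1/2)^(68/34) ≈ 0.2500; Cmin,ss = (663/121)·f/(1−f) ≈ 1.826 mg/L.
Regimen B: f = (1/2)^(75/34) ≈ 0.2168; Cmin,ss = (1986/121)·f/(1−f) ≈ 4.543 mg/L.
Difference ≈ 1.826 − 4.543 ≈ -2.717 mg/L.

-2.7 mg/L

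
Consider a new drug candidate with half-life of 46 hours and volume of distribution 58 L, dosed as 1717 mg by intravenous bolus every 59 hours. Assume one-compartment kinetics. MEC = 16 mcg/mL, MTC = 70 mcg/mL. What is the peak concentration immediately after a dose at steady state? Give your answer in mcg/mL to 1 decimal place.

Over one 59-h interval, 59/46 ≈ 1.2826 half-lives elapse, leaving f ≈ 0.4111 of each dose.
At steady state, accumulation factor R = 1/(1 − e^(−kτ)) ≈ 1.6981.
Single-dose peak C₀ = D/Vd = 1717/58 ≈ 29.603 mcg/mL.
Steady-state peak Cmax,ss = C₀·R ≈ 29.603 × 1.6981 ≈ 50.269 mcg/mL.
Peak 50.3 mcg/mL vs MTC 70 mcg/mL: below toxic threshold.

50.3 mcg/mL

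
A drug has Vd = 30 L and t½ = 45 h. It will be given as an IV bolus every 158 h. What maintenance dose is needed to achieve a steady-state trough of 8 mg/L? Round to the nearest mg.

τ/t½ = 158/45 ≈ 3.5111, so f = (1/2)^(158/45) ≈ 0.087710.
Cmin,ss = (D/Vd)·f/(1−f), so D = Cmin,ss·Vd·(1−f)/f.
D = 8 × 30 × (1−f)/f ≈ 8 × 30 × 10.40121 ≈ 2496.29 mg.

2496 mg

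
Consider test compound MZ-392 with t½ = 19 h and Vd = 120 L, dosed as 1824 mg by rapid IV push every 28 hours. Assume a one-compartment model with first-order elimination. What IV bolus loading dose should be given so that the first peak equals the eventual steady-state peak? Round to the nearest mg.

f = (1/2)^(28/19) ≈ 0.360062; accumulation ratio R = 1/(1−f) ≈ 1.56265.
Loading dose to hit Cmax,ss on first dose: D_load = D_maint·R ≈ 1824 × 1.56265 ≈ 2850.27 mg.

2850 mg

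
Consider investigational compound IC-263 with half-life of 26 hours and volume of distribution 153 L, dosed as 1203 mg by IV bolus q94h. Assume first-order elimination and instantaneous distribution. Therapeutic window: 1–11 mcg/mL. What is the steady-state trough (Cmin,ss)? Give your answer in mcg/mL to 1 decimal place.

0.7 mcg/mL

Over one 94-h interval, 94/26 ≈ 3.6154 half-lives elapse, leaving f ≈ 0.0816 of each dose.
Each bolus raises the concentration by D/Vd = 1203/153 ≈ 7.863 mcg/mL.
Steady-state trough Cmin,ss = C₀·f/(1−f) ≈ 7.863 × 0.0816/0.9184 ≈ 0.699 mcg/mL.
Trough 0.7 mcg/mL vs MEC 1 mcg/mL: subtherapeutic.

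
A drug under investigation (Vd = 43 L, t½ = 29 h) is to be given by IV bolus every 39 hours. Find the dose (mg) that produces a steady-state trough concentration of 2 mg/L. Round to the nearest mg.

132 mg

τ/t½ = 39/29 ≈ 1.3448, so f = (1/2)^(39/29) ≈ 0.393701.
Cmin,ss = (D/Vd)·f/(1−f), so D = Cmin,ss·Vd·(1−f)/f.
D = 2 × 43 × (1−f)/f ≈ 2 × 43 × 1.54000 ≈ 132.44 mg.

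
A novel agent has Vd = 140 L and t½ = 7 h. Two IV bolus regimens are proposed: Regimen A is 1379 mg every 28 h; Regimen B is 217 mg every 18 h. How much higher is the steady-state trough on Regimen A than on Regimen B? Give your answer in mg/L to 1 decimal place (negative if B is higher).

0.3 mg/L

Regimen A: f = (1/2)^(28/7) ≈ 0.0625; Cmin,ss = (1379/140)·f/(1−f) ≈ 0.657 mg/L.
Regimen B: f = (1/2)^(18/7) ≈ 0.1682; Cmin,ss = (217/140)·f/(1−f) ≈ 0.313 mg/L.
Difference ≈ 0.657 − 0.313 ≈ 0.344 mg/L.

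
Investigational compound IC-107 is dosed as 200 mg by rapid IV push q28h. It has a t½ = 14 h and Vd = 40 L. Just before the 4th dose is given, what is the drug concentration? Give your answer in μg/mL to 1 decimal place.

f = (1/2)^(τ/t½) = (1/2)^(28/14) ≈ 0.2500.
C₀ = D/Vd = 200/40 ≈ 5.000 μg/mL.
Before the 4th dose, 3 doses have been given. Superposition: Cmin = C₀·(f + f² + … + f^3).
≈ 5.000 × (0.2500 + 0.0625 + 0.0156) ≈ 5.000 × 0.3281 ≈ 1.641 μg/mL.

1.6 μg/mL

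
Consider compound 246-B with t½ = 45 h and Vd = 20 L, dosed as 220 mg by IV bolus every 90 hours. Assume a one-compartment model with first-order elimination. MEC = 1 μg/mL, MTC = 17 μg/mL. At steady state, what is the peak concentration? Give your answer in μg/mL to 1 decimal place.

14.7 μg/mL

τ = 90 h = 2 half-lives, so f = (1/2)^2 = 0.25.
At steady state, R = 1/(1 − 0.25) = 4/3.
Single-dose peak C₀ = D/Vd = 220/20 = 11 μg/mL.
Steady-state peak Cmax,ss = C₀·R = 11 × 4/3 ≈ 14.667 μg/mL.
Peak 14.7 μg/mL vs MTC 17 μg/mL: below toxic threshold.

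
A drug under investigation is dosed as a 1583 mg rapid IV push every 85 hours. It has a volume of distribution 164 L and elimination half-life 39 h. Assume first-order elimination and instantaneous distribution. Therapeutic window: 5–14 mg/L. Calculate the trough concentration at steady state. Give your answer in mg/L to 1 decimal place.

2.7 mg/L

τ/t½ = 85/39 ≈ 2.1795, so fraction remaining f = (1/2)^(85/39) ≈ 0.2208.
Accumulation ratio R = 1/(1 − f) ≈ 1/0.7792 ≈ 1.2834.
Single-dose peak C₀ = D/Vd = 1583/164 ≈ 9.652 mg/L.
Cmax,ss = C₀/(1 − f) ≈ 9.652/0.7792 ≈ 12.387 mg/L.
One interval later, Cmin,ss = Cmax,ss·e^(−kτ) ≈ 12.387 × 0.2208 ≈ 2.735 mg/L.
Trough 2.7 mg/L vs MEC 5 mg/L: subtherapeutic.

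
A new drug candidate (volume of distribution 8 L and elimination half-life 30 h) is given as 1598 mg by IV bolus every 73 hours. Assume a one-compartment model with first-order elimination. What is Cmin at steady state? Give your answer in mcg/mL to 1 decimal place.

Over one 73-h interval, 73/30 ≈ 2.4333 half-lives elapse, leaving f ≈ 0.1851 of each dose.
Accumulation ratio R = 1/(1 − f) ≈ 1/0.8149 ≈ 1.2271.
Each bolus raises the concentration by D/Vd = 1598/8 ≈ 199.750 mcg/mL.
Steady-state peak Cmax,ss = C₀·R ≈ 199.750 × 1.2271 ≈ 245.113 mcg/mL.
Steady-state trough Cmin,ss = Cmax,ss·f ≈ 245.113 × 0.1851 ≈ 45.370 mcg/mL.

45.4 mcg/mL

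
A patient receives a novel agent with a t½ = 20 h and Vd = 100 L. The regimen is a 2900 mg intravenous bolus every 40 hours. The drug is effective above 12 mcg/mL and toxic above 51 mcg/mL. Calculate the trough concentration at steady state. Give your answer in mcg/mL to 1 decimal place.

The dosing interval is 2 half-lives, so f = 2^(−2) = 0.25.
At steady state, R = 1/(1 − 0.25) = 4/3.
Single-dose peak C₀ = D/Vd = 2900/100 = 29 mcg/mL.
Steady-state peak Cmax,ss = C₀·R = 29 × 4/3 ≈ 38.667 mcg/mL.
Steady-state trough Cmin,ss = Cmax,ss·f ≈ 38.667 × 0.25 ≈ 9.667 mcg/mL.
Trough 9.7 mcg/mL vs MEC 12 mcg/mL: subtherapeutic.

9.7 mcg/mL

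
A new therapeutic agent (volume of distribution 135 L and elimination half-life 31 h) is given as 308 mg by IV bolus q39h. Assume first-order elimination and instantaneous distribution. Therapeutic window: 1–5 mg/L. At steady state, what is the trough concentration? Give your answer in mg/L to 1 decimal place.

1.6 mg/L

Over one 39-h interval, 39/31 ≈ 1.2581 half-lives elapse, leaving f ≈ 0.4181 of each dose.
Each bolus raises the concentration by D/Vd = 308/135 ≈ 2.281 mg/L.
Steady-state trough Cmin,ss = C₀·f/(1−f) ≈ 2.281 × 0.4181/0.5819 ≈ 1.639 mg/L.
Trough 1.6 mg/L vs MEC 1 mg/L: adequate.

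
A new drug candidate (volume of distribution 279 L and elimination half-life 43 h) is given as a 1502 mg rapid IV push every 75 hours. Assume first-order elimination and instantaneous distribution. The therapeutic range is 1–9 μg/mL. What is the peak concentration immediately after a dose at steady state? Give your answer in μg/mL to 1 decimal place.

7.7 μg/mL

τ/t½ = 75/43 ≈ 1.7442, so fraction remaining f = (1/2)^(75/43) ≈ 0.2985.
At steady state, accumulation factor R = 1/(1 − e^(−kτ)) ≈ 1.4255.
Each bolus raises the concentration by D/Vd = 1502/279 ≈ 5.384 μg/mL.
Steady-state peak Cmax,ss = C₀·R ≈ 5.384 × 1.4255 ≈ 7.675 μg/mL.
Peak 7.7 μg/mL vs MTC 9 μg/mL: below toxic threshold.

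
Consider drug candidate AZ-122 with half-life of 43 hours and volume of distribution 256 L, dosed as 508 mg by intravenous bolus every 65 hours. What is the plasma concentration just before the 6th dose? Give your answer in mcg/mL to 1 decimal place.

f = (1/2)^(τ/t½) = (1/2)^(65/43) ≈ 0.3507.
C₀ = D/Vd = 508/256 ≈ 1.984 mcg/mL.
Before the 6th dose, 5 doses have been given. Superposition: Cmin = C₀·(f + f² + … + f^5).
≈ 1.984 × (0.3507 + 0.1230 + 0.0431 + 0.0151 + 0.0053) ≈ 1.984 × 0.5372 ≈ 1.066 mcg/mL.

1.1 mcg/mL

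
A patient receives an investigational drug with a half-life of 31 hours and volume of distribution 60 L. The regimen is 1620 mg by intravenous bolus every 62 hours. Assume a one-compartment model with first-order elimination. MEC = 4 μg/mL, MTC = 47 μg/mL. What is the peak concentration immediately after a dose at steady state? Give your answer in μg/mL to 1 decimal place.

36.0 μg/mL

τ = 62 h = 2 half-lives, so f = (1/2)^2 = 0.25.
At steady state, R = 1/(1 − 0.25) = 4/3.
Single-dose peak C₀ = D/Vd = 1620/60 = 27 μg/mL.
Steady-state peak Cmax,ss = C₀·R = 27 × 4/3 ≈ 36.000 μg/mL.
Peak 36.0 μg/mL vs MTC 47 μg/mL: below toxic threshold.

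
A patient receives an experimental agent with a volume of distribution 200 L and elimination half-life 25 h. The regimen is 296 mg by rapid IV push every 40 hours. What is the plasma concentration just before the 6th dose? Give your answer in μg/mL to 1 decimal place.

f = (1/2)^(τ/t½) = (1/2)^(40/25) ≈ 0.3299.
C₀ = D/Vd = 296/200 ≈ 1.480 μg/mL.
Before the 6th dose, 5 doses have been given. Superposition: Cmin = C₀·(f + f² + … + f^5).
≈ 1.480 × (0.3299 + 0.1088 + 0.0359 + 0.0118 + 0.0039) ≈ 1.480 × 0.4903 ≈ 0.726 μg/mL.

0.7 μg/mL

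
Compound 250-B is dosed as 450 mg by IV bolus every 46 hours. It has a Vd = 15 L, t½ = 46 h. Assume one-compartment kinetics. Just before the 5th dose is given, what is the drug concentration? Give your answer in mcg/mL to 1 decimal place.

28.1 mcg/mL

f = (1/2)^(τ/t½) = (1/2)^(46/46) ≈ 0.5000.
C₀ = D/Vd = 450/15 ≈ 30.000 mcg/mL.
Before the 5th dose, 4 doses have been given. Superposition: Cmin = C₀·(f + f² + … + f^4).
≈ 30.000 × (0.5000 + 0.2500 + 0.1250 + 0.0625) ≈ 30.000 × 0.9375 ≈ 28.125 mcg/mL.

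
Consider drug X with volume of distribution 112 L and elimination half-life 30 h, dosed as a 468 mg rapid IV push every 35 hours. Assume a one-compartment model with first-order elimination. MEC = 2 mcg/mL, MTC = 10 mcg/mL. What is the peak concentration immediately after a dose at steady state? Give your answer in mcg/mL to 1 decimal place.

7.5 mcg/mL

Over one 35-h interval, 35/30 ≈ 1.1667 half-lives elapse, leaving f ≈ 0.4454 of each dose.
At steady state, accumulation factor R = 1/(1 − e^(−kτ)) ≈ 1.8031.
Each bolus raises the concentration by D/Vd = 468/112 ≈ 4.179 mcg/mL.
Steady-state peak Cmax,ss = C₀·R ≈ 4.179 × 1.8031 ≈ 7.535 mcg/mL.
Peak 7.5 mcg/mL vs MTC 10 mcg/mL: below toxic threshold.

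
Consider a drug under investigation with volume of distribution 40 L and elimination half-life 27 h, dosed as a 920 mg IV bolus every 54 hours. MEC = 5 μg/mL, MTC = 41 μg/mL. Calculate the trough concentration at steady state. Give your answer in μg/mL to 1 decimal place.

τ = 54 h = 2 half-lives, so f = (1/2)^2 = 0.25.
Accumulation ratio R = 1/(1 − f) = 1/0.75 = 4/3.
Single-dose peak C₀ = D/Vd = 920/40 = 23 μg/mL.
Steady-state peak Cmax,ss = C₀·R = 23 × 4/3 ≈ 30.667 μg/mL.
Steady-state trough Cmin,ss = Cmax,ss·f ≈ 30.667 × 0.25 ≈ 7.667 μg/mL.
Trough 7.7 μg/mL vs MEC 5 μg/mL: adequate.

7.7 μg/mL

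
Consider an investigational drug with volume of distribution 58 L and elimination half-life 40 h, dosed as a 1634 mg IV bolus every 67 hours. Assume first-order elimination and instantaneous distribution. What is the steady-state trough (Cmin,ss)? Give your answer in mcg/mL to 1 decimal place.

k = ln2/t½ = ln2/40 ≈ 0.017329 h⁻¹; fraction remaining f = e^(−kτ) = e^(−0.017329×67) ≈ 0.3132.
At steady state, accumulation factor R = 1/(1 − e^(−kτ)) ≈ 1.4560.
Each bolus raises the concentration by D/Vd = 1634/58 ≈ 28.172 mcg/mL.
Steady-state peak Cmax,ss = C₀·R ≈ 28.172 × 1.4560 ≈ 41.018 mcg/mL.
Steady-state trough Cmin,ss = Cmax,ss·f ≈ 41.018 × 0.3132 ≈ 12.847 mcg/mL.

12.8 mcg/mL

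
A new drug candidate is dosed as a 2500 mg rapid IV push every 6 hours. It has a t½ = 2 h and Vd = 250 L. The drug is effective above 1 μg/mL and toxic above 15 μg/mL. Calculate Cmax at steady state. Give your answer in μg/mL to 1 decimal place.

11.4 μg/mL

The dosing interval is 3 half-lives, so f = 2^(−3) = 0.125.
Accumulation ratio R = 1/(1 − f) = 1/0.875 = 8/7.
Single-dose peak C₀ = D/Vd = 2500/250 = 10 μg/mL.
Steady-state peak Cmax,ss = C₀·R = 10 × 8/7 ≈ 11.429 μg/mL.
Peak 11.4 μg/mL vs MTC 15 μg/mL: below toxic threshold.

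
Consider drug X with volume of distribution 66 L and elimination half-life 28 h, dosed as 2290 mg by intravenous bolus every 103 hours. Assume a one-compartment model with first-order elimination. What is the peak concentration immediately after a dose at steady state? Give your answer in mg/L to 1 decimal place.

k = ln2/t½ = ln2/28 ≈ 0.024755 h⁻¹; fraction remaining f = e^(−kτ) = e^(−0.024755×103) ≈ 0.0781.
Accumulation ratio R = 1/(1 − f) ≈ 1/0.9219 ≈ 1.0847.
Single-dose peak C₀ = D/Vd = 2290/66 ≈ 34.697 mg/L.
Steady-state peak Cmax,ss = C₀·R ≈ 34.697 × 1.0847 ≈ 37.636 mg/L.

37.6 mg/L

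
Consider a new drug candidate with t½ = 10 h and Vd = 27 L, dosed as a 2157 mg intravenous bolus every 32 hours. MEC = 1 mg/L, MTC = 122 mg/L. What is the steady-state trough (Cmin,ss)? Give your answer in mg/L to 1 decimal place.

9.8 mg/L

Over one 32-h interval, 32/10 ≈ 3.2 half-lives elapse, leaving f ≈ 0.1088 of each dose.
Single-dose peak C₀ = D/Vd = 2157/27 ≈ 79.889 mg/L.
Steady-state trough Cmin,ss = C₀·f/(1−f) ≈ 79.889 × 0.1088/0.8912 ≈ 9.753 mg/L.
Trough 9.8 mg/L vs MEC 1 mg/L: adequate.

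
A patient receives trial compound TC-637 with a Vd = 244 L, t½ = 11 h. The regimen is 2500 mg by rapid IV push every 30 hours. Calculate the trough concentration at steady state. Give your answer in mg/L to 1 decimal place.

1.8 mg/L

k = ln2/t½ = ln2/11 ≈ 0.063013 h⁻¹; fraction remaining f = e^(−kτ) = e^(−0.063013×30) ≈ 0.1510.
At steady state, accumulation factor R = 1/(1 − e^(−kτ)) ≈ 1.1779.
Single-dose peak C₀ = D/Vd = 2500/244 ≈ 10.246 mg/L.
Steady-state peak Cmax,ss = C₀·R ≈ 10.246 × 1.1779 ≈ 12.069 mg/L.
Steady-state trough Cmin,ss = Cmax,ss·f ≈ 12.069 × 0.1510 ≈ 1.822 mg/L.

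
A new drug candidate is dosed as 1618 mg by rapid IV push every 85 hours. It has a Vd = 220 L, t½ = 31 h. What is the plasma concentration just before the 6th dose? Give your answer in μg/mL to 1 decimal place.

1.3 μg/mL

f = (1/2)^(τ/t½) = (1/2)^(85/31) ≈ 0.1495.
C₀ = D/Vd = 1618/220 ≈ 7.355 μg/mL.
Before the 6th dose, 5 doses have been given. Superposition: Cmin = C₀·(f + f² + … + f^5).
≈ 7.355 × (0.1495 + 0.0224 + 0.0033 + 0.0005 + 0.0001) ≈ 7.355 × 0.1758 ≈ 1.293 μg/mL.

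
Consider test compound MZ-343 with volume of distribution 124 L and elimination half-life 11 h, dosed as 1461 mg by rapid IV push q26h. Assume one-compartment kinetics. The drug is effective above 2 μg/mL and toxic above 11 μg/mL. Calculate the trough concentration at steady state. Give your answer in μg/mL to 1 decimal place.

τ/t½ = 26/11 ≈ 2.3636, so fraction remaining f = (1/2)^(26/11) ≈ 0.1943.
Single-dose peak C₀ = D/Vd = 1461/124 ≈ 11.782 μg/mL.
Steady-state trough Cmin,ss = C₀·f/(1−f) ≈ 11.782 × 0.1943/0.8057 ≈ 2.841 μg/mL.
Trough 2.8 μg/mL vs MEC 2 μg/mL: adequate.

2.8 μg/mL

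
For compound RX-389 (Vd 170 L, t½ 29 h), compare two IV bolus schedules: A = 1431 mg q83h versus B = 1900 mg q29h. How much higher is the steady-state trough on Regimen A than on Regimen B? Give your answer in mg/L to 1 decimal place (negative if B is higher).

Regimen A: f = (1/2)^(83/29) ≈ 0.1375; Cmin,ss = (1431/170)·f/(1−f) ≈ 1.342 mg/L.
Regimen B: f = (1/2)^(29/29) ≈ 0.5000; Cmin,ss = (1900/170)·f/(1−f) ≈ 11.176 mg/L.
Difference ≈ 1.342 − 11.176 ≈ -9.834 mg/L.

-9.8 mg/L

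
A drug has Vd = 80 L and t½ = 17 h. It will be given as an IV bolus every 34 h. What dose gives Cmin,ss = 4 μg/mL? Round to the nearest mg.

τ/t½ = 34/17 ≈ 2, so f = (1/2)^(34/17) ≈ 0.250000.
Cmin,ss = (D/Vd)·f/(1−f), so D = Cmin,ss·Vd·(1−f)/f.
D = 4 × 80 × (1−f)/f ≈ 4 × 80 × 3.00000 ≈ 960.00 mg.

960 mg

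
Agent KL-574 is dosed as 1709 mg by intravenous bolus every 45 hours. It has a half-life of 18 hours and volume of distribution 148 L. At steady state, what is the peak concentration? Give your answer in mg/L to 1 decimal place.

14.0 mg/L

Over one 45-h interval, 45/18 ≈ 2.5 half-lives elapse, leaving f ≈ 0.1768 of each dose.
Accumulation ratio R = 1/(1 − f) ≈ 1/0.8232 ≈ 1.2148.
Each bolus raises the concentration by D/Vd = 1709/148 ≈ 11.547 mg/L.
Steady-state peak Cmax,ss = C₀·R ≈ 11.547 × 1.2148 ≈ 14.027 mg/L.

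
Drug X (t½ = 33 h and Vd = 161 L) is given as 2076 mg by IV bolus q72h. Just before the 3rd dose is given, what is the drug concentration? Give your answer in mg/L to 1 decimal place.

3.5 mg/L

f = (1/2)^(τ/t½) = (1/2)^(72/33) ≈ 0.2204.
C₀ = D/Vd = 2076/161 ≈ 12.894 mg/L.
Before the 3rd dose, 2 doses have been given. Superposition: Cmin = C₀·(f + f²).
≈ 12.894 × (0.2204 + 0.0486) ≈ 12.894 × 0.2690 ≈ 3.468 mg/L.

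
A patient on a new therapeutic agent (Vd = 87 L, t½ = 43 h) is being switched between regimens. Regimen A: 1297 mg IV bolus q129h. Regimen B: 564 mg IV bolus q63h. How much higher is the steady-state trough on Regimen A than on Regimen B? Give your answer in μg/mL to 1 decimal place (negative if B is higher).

-1.6 μg/mL

Regimen A: f = (1/2)^(129/43) ≈ 0.1250; Cmin,ss = (1297/87)·f/(1−f) ≈ 2.130 μg/mL.
Regimen B: f = (1/2)^(63/43) ≈ 0.3622; Cmin,ss = (564/87)·f/(1−f) ≈ 3.681 μg/mL.
Difference ≈ 2.130 − 3.681 ≈ -1.551 μg/mL.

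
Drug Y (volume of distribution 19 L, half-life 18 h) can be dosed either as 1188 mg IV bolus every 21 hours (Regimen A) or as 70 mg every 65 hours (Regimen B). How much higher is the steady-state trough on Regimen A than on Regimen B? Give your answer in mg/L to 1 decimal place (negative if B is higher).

Regimen A: f = (1/2)^(21/18) ≈ 0.4454; Cmin,ss = (1188/19)·f/(1−f) ≈ 50.215 mg/L.
Regimen B: f = (1/2)^(65/18) ≈ 0.0818; Cmin,ss = (70/19)·f/(1−f) ≈ 0.328 mg/L.
Difference ≈ 50.215 − 0.328 ≈ 49.887 mg/L.

49.9 mg/L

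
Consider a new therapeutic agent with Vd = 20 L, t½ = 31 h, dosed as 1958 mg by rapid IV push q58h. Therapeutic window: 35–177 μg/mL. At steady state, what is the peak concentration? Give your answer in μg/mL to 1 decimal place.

Over one 58-h interval, 58/31 ≈ 1.871 half-lives elapse, leaving f ≈ 0.2734 of each dose.
Accumulation ratio R = 1/(1 − f) ≈ 1/0.7266 ≈ 1.3763.
Each bolus raises the concentration by D/Vd = 1958/20 ≈ 97.900 μg/mL.
Cmax,ss = C₀/(1 − f) ≈ 97.900/0.7266 ≈ 134.737 μg/mL.
Peak 134.7 μg/mL vs MTC 177 μg/mL: below toxic threshold.

134.7 μg/mL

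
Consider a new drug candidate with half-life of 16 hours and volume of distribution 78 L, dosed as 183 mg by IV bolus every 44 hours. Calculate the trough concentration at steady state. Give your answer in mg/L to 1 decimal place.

τ/t½ = 44/16 ≈ 2.75, so fraction remaining f = (1/2)^(44/16) ≈ 0.1487.
Accumulation ratio R = 1/(1 − f) ≈ 1/0.8513 ≈ 1.1747.
Each bolus raises the concentration by D/Vd = 183/78 ≈ 2.346 mg/L.
Cmax,ss = C₀/(1 − f) ≈ 2.346/0.8513 ≈ 2.756 mg/L.
One interval later, Cmin,ss = Cmax,ss·e^(−kτ) ≈ 2.756 × 0.1487 ≈ 0.410 mg/L.

0.4 mg/L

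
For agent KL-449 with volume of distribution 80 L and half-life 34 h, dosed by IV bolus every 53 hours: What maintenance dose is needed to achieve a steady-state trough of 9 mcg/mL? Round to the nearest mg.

1401 mg

τ/t½ = 53/34 ≈ 1.5588, so f = (1/2)^(53/34) ≈ 0.339428.
Cmin,ss = (D/Vd)·f/(1−f), so D = Cmin,ss·Vd·(1−f)/f.
D = 9 × 80 × (1−f)/f ≈ 9 × 80 × 1.94613 ≈ 1401.21 mg.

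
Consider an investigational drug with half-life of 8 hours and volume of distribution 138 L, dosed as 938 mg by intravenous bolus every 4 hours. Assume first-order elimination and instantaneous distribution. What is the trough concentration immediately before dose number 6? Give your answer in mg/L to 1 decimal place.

13.5 mg/L

f = (1/2)^(τ/t½) = (1/2)^(4/8) ≈ 0.7071.
C₀ = D/Vd = 938/138 ≈ 6.797 mg/L.
Before the 6th dose, 5 doses have been given. Superposition: Cmin = C₀·(f + f² + … + f^5).
≈ 6.797 × (0.7071 + 0.5000 + 0.3535 + 0.2500 + 0.1768) ≈ 6.797 × 1.9874 ≈ 13.508 mg/L.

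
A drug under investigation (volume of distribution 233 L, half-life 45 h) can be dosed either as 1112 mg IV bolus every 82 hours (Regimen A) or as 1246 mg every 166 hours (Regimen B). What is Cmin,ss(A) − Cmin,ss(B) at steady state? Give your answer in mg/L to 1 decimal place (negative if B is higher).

Regimen A: f = (1/2)^(82/45) ≈ 0.2828; Cmin,ss = (1112/233)·f/(1−f) ≈ 1.882 mg/L.
Regimen B: f = (1/2)^(166/45) ≈ 0.0775; Cmin,ss = (1246/233)·f/(1−f) ≈ 0.449 mg/L.
Difference ≈ 1.882 − 0.449 ≈ 1.433 mg/L.

1.4 mg/L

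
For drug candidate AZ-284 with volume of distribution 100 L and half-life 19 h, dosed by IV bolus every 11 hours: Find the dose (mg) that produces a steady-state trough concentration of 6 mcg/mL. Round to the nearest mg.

296 mg

τ/t½ = 11/19 ≈ 0.57895, so f = (1/2)^(11/19) ≈ 0.669452.
Cmin,ss = (D/Vd)·f/(1−f), so D = Cmin,ss·Vd·(1−f)/f.
D = 6 × 100 × (1−f)/f ≈ 6 × 100 × 0.49376 ≈ 296.26 mg.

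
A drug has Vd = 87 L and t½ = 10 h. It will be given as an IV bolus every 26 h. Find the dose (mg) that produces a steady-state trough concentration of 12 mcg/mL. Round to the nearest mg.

5286 mg

τ/t½ = 26/10 ≈ 2.6, so f = (1/2)^(26/10) ≈ 0.164938.
Cmin,ss = (D/Vd)·f/(1−f), so D = Cmin,ss·Vd·(1−f)/f.
D = 12 × 87 × (1−f)/f ≈ 12 × 87 × 5.06288 ≈ 5285.65 mg.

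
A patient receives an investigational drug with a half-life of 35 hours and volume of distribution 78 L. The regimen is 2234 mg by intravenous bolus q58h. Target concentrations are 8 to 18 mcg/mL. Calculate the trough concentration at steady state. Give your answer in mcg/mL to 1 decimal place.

τ/t½ = 58/35 ≈ 1.6571, so fraction remaining f = (1/2)^(58/35) ≈ 0.3171.
At steady state, accumulation factor R = 1/(1 − e^(−kτ)) ≈ 1.4643.
Each bolus raises the concentration by D/Vd = 2234/78 ≈ 28.641 mcg/mL.
Steady-state peak Cmax,ss = C₀·R ≈ 28.641 × 1.4643 ≈ 41.939 mcg/mL.
Steady-state trough Cmin,ss = Cmax,ss·f ≈ 41.939 × 0.3171 ≈ 13.299 mcg/mL.
Trough 13.3 mcg/mL vs MEC 8 mcg/mL: adequate.

13.3 mcg/mL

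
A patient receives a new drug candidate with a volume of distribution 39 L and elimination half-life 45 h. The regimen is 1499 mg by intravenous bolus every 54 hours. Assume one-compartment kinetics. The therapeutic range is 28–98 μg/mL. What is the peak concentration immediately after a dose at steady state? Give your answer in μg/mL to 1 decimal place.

68.1 μg/mL

k = ln2/t½ = ln2/45 ≈ 0.015403 h⁻¹; fraction remaining f = e^(−kτ) = e^(−0.015403×54) ≈ 0.4353.
Accumulation ratio R = 1/(1 − f) ≈ 1/0.5647 ≈ 1.7709.
Each bolus raises the concentration by D/Vd = 1499/39 ≈ 38.436 μg/mL.
Steady-state peak Cmax,ss = C₀·R ≈ 38.436 × 1.7709 ≈ 68.066 μg/mL.
Peak 68.1 μg/mL vs MTC 98 μg/mL: below toxic threshold.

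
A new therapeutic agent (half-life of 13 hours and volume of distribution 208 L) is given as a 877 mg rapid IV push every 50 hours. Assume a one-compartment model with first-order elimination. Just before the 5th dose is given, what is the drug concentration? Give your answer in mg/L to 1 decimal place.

f = (1/2)^(τ/t½) = (1/2)^(50/13) ≈ 0.0695.
C₀ = D/Vd = 877/208 ≈ 4.216 mg/L.
Before the 5th dose, 4 doses have been given. Superposition: Cmin = C₀·(f + f² + … + f^4).
≈ 4.216 × (0.0695 + 0.0048 + 0.0003 + 0.0000) ≈ 4.216 × 0.0746 ≈ 0.315 mg/L.

0.3 mg/L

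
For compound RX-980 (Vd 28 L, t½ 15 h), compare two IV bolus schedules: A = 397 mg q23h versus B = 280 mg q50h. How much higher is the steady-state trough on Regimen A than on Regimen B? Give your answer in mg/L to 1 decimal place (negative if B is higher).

6.4 mg/L

Regimen A: f = (1/2)^(23/15) ≈ 0.3455; Cmin,ss = (397/28)·f/(1−f) ≈ 7.485 mg/L.
Regimen B: f = (1/2)^(50/15) ≈ 0.0992; Cmin,ss = (280/28)·f/(1−f) ≈ 1.101 mg/L.
Difference ≈ 7.485 − 1.101 ≈ 6.384 mg/L.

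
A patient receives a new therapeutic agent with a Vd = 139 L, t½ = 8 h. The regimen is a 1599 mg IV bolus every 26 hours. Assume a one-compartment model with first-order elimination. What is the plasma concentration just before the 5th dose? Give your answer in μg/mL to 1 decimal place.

1.4 μg/mL

f = (1/2)^(τ/t½) = (1/2)^(26/8) ≈ 0.1051.
C₀ = D/Vd = 1599/139 ≈ 11.504 μg/mL.
Before the 5th dose, 4 doses have been given. Superposition: Cmin = C₀·(f + f² + … + f^4).
≈ 11.504 × (0.1051 + 0.0110 + 0.0012 + 0.0001) ≈ 11.504 × 0.1174 ≈ 1.351 μg/mL.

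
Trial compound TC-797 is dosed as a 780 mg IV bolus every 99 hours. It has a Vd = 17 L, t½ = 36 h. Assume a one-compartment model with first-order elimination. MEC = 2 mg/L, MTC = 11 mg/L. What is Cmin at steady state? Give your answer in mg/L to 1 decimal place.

τ/t½ = 99/36 ≈ 2.75, so fraction remaining f = (1/2)^(99/36) ≈ 0.1487.
At steady state, accumulation factor R = 1/(1 − e^(−kτ)) ≈ 1.1747.
Single-dose peak C₀ = D/Vd = 780/17 ≈ 45.882 mg/L.
Steady-state peak Cmax,ss = C₀·R ≈ 45.882 × 1.1747 ≈ 53.898 mg/L.
Steady-state trough Cmin,ss = Cmax,ss·f ≈ 53.898 × 0.1487 ≈ 8.015 mg/L.
Trough 8.0 mg/L vs MEC 2 mg/L: adequate.

8.0 mg/L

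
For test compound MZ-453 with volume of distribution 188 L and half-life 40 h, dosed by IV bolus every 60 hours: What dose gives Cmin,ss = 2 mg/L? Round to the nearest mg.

τ/t½ = 60/40 ≈ 1.5, so f = (1/2)^(60/40) ≈ 0.353553.
Cmin,ss = (D/Vd)·f/(1−f), so D = Cmin,ss·Vd·(1−f)/f.
D = 2 × 188 × (1−f)/f ≈ 2 × 188 × 1.82843 ≈ 687.49 mg.

687 mg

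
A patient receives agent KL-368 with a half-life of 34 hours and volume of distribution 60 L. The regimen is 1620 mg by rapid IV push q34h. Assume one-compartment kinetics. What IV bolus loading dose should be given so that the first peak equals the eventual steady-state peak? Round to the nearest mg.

3240 mg

f = (1/2)^(34/34) ≈ 0.500000; accumulation ratio R = 1/(1−f) ≈ 2.00000.
Loading dose to hit Cmax,ss on first dose: D_load = D_maint·R ≈ 1620 × 2.00000 ≈ 3240.00 mg.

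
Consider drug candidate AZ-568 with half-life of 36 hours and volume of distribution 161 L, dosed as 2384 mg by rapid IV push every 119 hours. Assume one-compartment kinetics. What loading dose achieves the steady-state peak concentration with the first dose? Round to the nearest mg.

f = (1/2)^(119/36) ≈ 0.101141; accumulation ratio R = 1/(1−f) ≈ 1.11252.
Loading dose to hit Cmax,ss on first dose: D_load = D_maint·R ≈ 2384 × 1.11252 ≈ 2652.25 mg.

2652 mg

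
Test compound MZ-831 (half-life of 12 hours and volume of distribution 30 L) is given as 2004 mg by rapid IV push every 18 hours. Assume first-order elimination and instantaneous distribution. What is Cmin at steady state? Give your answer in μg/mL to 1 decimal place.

k = ln2/t½ = ln2/12 ≈ 0.057762 h⁻¹; fraction remaining f = e^(−kτ) = e^(−0.057762×18) ≈ 0.3536.
At steady state, accumulation factor R = 1/(1 − e^(−kτ)) ≈ 1.5470.
Each bolus raises the concentration by D/Vd = 2004/30 ≈ 66.800 μg/mL.
Cmax,ss = C₀/(1 − f) ≈ 66.800/0.6464 ≈ 103.342 μg/mL.
Steady-state trough Cmin,ss = Cmax,ss·f ≈ 103.342 × 0.3536 ≈ 36.542 μg/mL.

36.5 μg/mL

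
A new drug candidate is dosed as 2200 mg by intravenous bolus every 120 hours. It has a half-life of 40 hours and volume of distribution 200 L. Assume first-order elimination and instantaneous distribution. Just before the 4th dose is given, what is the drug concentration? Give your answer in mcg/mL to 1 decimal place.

1.6 mcg/mL

f = (1/2)^(τ/t½) = (1/2)^(120/40) ≈ 0.1250.
C₀ = D/Vd = 2200/200 ≈ 11.000 mcg/mL.
Before the 4th dose, 3 doses have been given. Superposition: Cmin = C₀·(f + f² + … + f^3).
≈ 11.000 × (0.1250 + 0.0156 + 0.0020) ≈ 11.000 × 0.1426 ≈ 1.569 mcg/mL.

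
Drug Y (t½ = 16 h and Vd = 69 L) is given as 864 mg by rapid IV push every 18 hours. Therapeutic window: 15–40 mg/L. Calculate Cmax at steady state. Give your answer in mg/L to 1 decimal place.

23.1 mg/L

k = ln2/t½ = ln2/16 ≈ 0.043322 h⁻¹; fraction remaining f = e^(−kτ) = e^(−0.043322×18) ≈ 0.4585.
Accumulation ratio R = 1/(1 − f) ≈ 1/0.5415 ≈ 1.8467.
Single-dose peak C₀ = D/Vd = 864/69 ≈ 12.522 mg/L.
Steady-state peak Cmax,ss = C₀·R ≈ 12.522 × 1.8467 ≈ 23.124 mg/L.
Peak 23.1 mg/L vs MTC 40 mg/L: below toxic threshold.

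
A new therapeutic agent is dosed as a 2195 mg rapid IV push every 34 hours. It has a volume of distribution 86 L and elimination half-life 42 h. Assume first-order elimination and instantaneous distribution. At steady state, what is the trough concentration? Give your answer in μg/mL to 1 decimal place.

k = ln2/t½ = ln2/42 ≈ 0.016504 h⁻¹; fraction remaining f = e^(−kτ) = e^(−0.016504×34) ≈ 0.5706.
At steady state, accumulation factor R = 1/(1 − e^(−kτ)) ≈ 2.3288.
Each bolus raises the concentration by D/Vd = 2195/86 ≈ 25.523 μg/mL.
Steady-state peak Cmax,ss = C₀·R ≈ 25.523 × 2.3288 ≈ 59.438 μg/mL.
One interval later, Cmin,ss = Cmax,ss·e^(−kτ) ≈ 59.438 × 0.5706 ≈ 33.915 μg/mL.

33.9 μg/mL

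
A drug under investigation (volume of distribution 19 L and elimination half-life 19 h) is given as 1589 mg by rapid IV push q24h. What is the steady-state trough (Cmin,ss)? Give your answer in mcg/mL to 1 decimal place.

k = ln2/t½ = ln2/19 ≈ 0.036481 h⁻¹; fraction remaining f = e^(−kτ) = e^(−0.036481×24) ≈ 0.4166.
Accumulation ratio R = 1/(1 − f) ≈ 1/0.5834 ≈ 1.7141.
Each bolus raises the concentration by D/Vd = 1589/19 ≈ 83.632 mcg/mL.
Cmax,ss = C₀/(1 − f) ≈ 83.632/0.5834 ≈ 143.353 mcg/mL.
One interval later, Cmin,ss = Cmax,ss·e^(−kτ) ≈ 143.353 × 0.4166 ≈ 59.721 mcg/mL.

59.7 mcg/mL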